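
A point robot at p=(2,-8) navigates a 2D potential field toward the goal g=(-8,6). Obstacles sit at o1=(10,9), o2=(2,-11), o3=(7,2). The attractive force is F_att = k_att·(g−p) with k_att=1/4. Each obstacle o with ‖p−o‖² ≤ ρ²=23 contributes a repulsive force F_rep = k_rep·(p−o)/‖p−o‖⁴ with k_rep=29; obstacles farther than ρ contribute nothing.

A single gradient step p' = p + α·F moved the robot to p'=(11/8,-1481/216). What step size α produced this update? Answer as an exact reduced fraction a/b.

α = 1/4

F_att = 1/4·(g−p) = 1/4·(-10,14) = (-2.5000,3.5000)
o1: d²=353 > ρ²=23 → inactive
o2: d²=9 ≤ ρ²=23; F_rep = 29·(0,3)/9² = (0.0000,1.0741)
o3: d²=125 > ρ²=23 → inactive
F = F_att + ΣF_rep = (-2.5000,4.5741)
Δp = p'−p = (-0.6250,1.1435); α = Δx/Fx = (-5/8) / (-5/2) = 1/4
check: Δy/Fy = (247/216) / (247/54) = 1/4 ✓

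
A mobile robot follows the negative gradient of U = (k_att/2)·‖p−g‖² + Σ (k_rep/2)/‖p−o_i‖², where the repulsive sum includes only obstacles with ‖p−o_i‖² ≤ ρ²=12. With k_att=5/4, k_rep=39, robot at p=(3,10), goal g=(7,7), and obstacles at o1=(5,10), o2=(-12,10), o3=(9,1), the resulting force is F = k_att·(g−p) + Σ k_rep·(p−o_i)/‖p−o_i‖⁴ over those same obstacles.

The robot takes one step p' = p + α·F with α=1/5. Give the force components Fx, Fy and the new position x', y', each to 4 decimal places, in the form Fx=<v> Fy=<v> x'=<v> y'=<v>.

Fx=0.1250 Fy=-3.7500 x'=3.0250 y'=9.2500

F_att = 5/4·(g−p) = 5/4·(4,-3) = (5.0000,-3.7500)
o1: d²=4 ≤ ρ²=12; F_rep = 39·(-2,0)/4² = (-4.8750,0.0000)
o2: d²=225 > ρ²=12 → inactive
o3: d²=117 > ρ²=12 → inactive
F = F_att + ΣF_rep = (0.1250,-3.7500)
p' = p + 1/5·F = (3.0250,9.2500)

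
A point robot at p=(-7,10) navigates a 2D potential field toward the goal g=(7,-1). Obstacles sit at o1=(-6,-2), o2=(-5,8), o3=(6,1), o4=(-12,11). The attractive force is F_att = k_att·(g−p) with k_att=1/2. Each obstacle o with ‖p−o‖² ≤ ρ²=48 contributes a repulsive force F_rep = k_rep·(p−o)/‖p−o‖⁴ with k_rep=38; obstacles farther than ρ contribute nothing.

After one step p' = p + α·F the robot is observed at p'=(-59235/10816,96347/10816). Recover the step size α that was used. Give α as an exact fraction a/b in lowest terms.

F_att = 1/2·(g−p) = 1/2·(14,-11) = (7.0000,-5.5000)
o1: d²=145 > ρ²=48 → inactive
o2: d²=8 ≤ ρ²=48; F_rep = 38·(-2,2)/8² = (-1.1875,1.1875)
o3: d²=250 > ρ²=48 → inactive
o4: d²=26 ≤ ρ²=48; F_rep = 38·(5,-1)/26² = (0.2811,-0.0562)
F = F_att + ΣF_rep = (6.0936,-4.3687)
Δp = p'−p = (1.5234,-1.0922); α = Δx/Fx = (16477/10816) / (16477/2704) = 1/4
check: Δy/Fy = (-11813/10816) / (-11813/2704) = 1/4 ✓

α = 1/4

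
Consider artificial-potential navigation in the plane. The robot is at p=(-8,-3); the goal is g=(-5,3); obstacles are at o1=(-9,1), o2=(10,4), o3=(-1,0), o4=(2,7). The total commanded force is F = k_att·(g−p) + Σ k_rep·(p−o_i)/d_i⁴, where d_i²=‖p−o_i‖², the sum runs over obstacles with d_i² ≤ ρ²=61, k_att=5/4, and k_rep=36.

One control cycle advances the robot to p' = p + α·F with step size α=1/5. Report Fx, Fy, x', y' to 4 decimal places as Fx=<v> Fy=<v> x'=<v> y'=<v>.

Fx=3.7997 Fy=6.9696 x'=-7.2401 y'=-1.6061

F_att = 5/4·(g−p) = 5/4·(3,6) = (3.7500,7.5000)
o1: d²=17 ≤ ρ²=61; F_rep = 36·(1,-4)/17² = (0.1246,-0.4983)
o2: d²=373 > ρ²=61 → inactive
o3: d²=58 ≤ ρ²=61; F_rep = 36·(-7,-3)/58² = (-0.0749,-0.0321)
o4: d²=200 > ρ²=61 → inactive
F = F_att + ΣF_rep = (3.7997,6.9696)
p' = p + 1/5·F = (-7.2401,-1.6061)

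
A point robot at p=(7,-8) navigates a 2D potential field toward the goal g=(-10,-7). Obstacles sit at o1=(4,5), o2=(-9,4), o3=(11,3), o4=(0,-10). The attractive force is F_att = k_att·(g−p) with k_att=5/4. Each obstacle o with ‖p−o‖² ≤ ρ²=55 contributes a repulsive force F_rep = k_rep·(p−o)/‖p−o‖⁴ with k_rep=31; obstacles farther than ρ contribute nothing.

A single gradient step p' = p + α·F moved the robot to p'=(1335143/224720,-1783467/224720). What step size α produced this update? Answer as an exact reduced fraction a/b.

F_att = 5/4·(g−p) = 5/4·(-17,1) = (-21.2500,1.2500)
o1: d²=178 > ρ²=55 → inactive
o2: d²=400 > ρ²=55 → inactive
o3: d²=137 > ρ²=55 → inactive
o4: d²=53 ≤ ρ²=55; F_rep = 31·(7,2)/53² = (0.0773,0.0221)
F = F_att + ΣF_rep = (-21.1727,1.2721)
Δp = p'−p = (-1.0586,0.0636); α = Δx/Fx = (-237897/224720) / (-237897/11236) = 1/20
check: Δy/Fy = (14293/224720) / (14293/11236) = 1/20 ✓

α = 1/20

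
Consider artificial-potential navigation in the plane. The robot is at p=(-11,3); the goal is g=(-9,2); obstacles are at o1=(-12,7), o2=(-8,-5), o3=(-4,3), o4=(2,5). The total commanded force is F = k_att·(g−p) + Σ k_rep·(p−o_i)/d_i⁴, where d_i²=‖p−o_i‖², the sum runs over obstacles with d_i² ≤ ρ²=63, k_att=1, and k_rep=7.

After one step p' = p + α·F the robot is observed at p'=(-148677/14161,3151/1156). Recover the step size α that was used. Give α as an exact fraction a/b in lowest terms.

F_att = 1·(g−p) = 1·(2,-1) = (2.0000,-1.0000)
o1: d²=17 ≤ ρ²=63; F_rep = 7·(1,-4)/17² = (0.0242,-0.0969)
o2: d²=73 > ρ²=63 → inactive
o3: d²=49 ≤ ρ²=63; F_rep = 7·(-7,0)/49² = (-0.0204,0.0000)
o4: d²=173 > ρ²=63 → inactive
F = F_att + ΣF_rep = (2.0038,-1.0969)
Δp = p'−p = (0.5010,-0.2742); α = Δx/Fx = (7094/14161) / (28376/14161) = 1/4
check: Δy/Fy = (-317/1156) / (-317/289) = 1/4 ✓

α = 1/4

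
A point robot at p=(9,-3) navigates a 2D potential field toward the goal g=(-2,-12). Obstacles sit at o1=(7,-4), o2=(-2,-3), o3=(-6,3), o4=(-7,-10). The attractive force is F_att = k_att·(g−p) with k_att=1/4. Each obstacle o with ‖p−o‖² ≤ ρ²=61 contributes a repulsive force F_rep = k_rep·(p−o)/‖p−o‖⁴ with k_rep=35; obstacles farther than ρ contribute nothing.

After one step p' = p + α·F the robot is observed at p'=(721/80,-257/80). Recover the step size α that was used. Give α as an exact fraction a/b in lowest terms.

F_att = 1/4·(g−p) = 1/4·(-11,-9) = (-2.7500,-2.2500)
o1: d²=5 ≤ ρ²=61; F_rep = 35·(2,1)/5² = (2.8000,1.4000)
o2: d²=121 > ρ²=61 → inactive
o3: d²=261 > ρ²=61 → inactive
o4: d²=305 > ρ²=61 → inactive
F = F_att + ΣF_rep = (0.0500,-0.8500)
Δp = p'−p = (0.0125,-0.2125); α = Δx/Fx = (1/80) / (1/20) = 1/4
check: Δy/Fy = (-17/80) / (-17/20) = 1/4 ✓

α = 1/4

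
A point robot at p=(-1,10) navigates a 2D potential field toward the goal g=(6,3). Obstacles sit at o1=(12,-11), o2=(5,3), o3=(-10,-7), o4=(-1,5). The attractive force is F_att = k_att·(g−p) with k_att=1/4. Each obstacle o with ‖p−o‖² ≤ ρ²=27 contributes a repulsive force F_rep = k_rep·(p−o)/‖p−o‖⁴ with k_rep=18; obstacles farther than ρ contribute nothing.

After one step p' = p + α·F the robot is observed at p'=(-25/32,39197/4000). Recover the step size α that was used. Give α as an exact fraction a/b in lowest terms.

α = 1/8

F_att = 1/4·(g−p) = 1/4·(7,-7) = (1.7500,-1.7500)
o1: d²=610 > ρ²=27 → inactive
o2: d²=85 > ρ²=27 → inactive
o3: d²=370 > ρ²=27 → inactive
o4: d²=25 ≤ ρ²=27; F_rep = 18·(0,5)/25² = (0.0000,0.1440)
F = F_att + ΣF_rep = (1.7500,-1.6060)
Δp = p'−p = (0.2188,-0.2008); α = Δx/Fx = (7/32) / (7/4) = 1/8
check: Δy/Fy = (-803/4000) / (-803/500) = 1/8 ✓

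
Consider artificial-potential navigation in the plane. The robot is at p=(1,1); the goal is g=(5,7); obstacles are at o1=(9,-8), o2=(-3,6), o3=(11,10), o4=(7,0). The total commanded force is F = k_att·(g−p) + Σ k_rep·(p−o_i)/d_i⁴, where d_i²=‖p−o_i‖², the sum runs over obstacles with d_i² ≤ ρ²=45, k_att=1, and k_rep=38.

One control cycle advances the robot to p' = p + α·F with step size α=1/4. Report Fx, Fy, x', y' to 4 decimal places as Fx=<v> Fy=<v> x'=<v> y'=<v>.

F_att = 1·(g−p) = 1·(4,6) = (4.0000,6.0000)
o1: d²=145 > ρ²=45 → inactive
o2: d²=41 ≤ ρ²=45; F_rep = 38·(4,-5)/41² = (0.0904,-0.1130)
o3: d²=181 > ρ²=45 → inactive
o4: d²=37 ≤ ρ²=45; F_rep = 38·(-6,1)/37² = (-0.1665,0.0278)
F = F_att + ΣF_rep = (3.9239,5.9147)
p' = p + 1/4·F = (1.9810,2.4787)

Fx=3.9239 Fy=5.9147 x'=1.9810 y'=2.4787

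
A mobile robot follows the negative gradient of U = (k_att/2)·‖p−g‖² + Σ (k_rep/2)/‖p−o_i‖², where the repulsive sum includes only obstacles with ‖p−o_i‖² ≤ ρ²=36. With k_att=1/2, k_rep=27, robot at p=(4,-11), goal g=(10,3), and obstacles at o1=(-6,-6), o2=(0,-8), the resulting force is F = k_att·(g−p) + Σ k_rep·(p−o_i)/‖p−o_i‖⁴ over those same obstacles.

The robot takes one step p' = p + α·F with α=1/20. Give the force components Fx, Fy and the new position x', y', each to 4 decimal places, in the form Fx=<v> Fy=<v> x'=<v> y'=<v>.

F_att = 1/2·(g−p) = 1/2·(6,14) = (3.0000,7.0000)
o1: d²=125 > ρ²=36 → inactive
o2: d²=25 ≤ ρ²=36; F_rep = 27·(4,-3)/25² = (0.1728,-0.1296)
F = F_att + ΣF_rep = (3.1728,6.8704)
p' = p + 1/20·F = (4.1586,-10.6565)

Fx=3.1728 Fy=6.8704 x'=4.1586 y'=-10.6565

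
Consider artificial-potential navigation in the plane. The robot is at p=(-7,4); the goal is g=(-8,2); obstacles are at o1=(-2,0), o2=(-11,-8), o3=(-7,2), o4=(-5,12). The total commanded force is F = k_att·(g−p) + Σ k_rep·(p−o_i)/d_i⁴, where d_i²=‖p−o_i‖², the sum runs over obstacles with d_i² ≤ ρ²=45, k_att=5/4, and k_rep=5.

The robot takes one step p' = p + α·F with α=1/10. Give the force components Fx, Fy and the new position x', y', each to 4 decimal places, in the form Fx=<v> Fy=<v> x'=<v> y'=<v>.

Fx=-1.2649 Fy=-1.8631 x'=-7.1265 y'=3.8137

F_att = 5/4·(g−p) = 5/4·(-1,-2) = (-1.2500,-2.5000)
o1: d²=41 ≤ ρ²=45; F_rep = 5·(-5,4)/41² = (-0.0149,0.0119)
o2: d²=160 > ρ²=45 → inactive
o3: d²=4 ≤ ρ²=45; F_rep = 5·(0,2)/4² = (0.0000,0.6250)
o4: d²=68 > ρ²=45 → inactive
F = F_att + ΣF_rep = (-1.2649,-1.8631)
p' = p + 1/10·F = (-7.1265,3.8137)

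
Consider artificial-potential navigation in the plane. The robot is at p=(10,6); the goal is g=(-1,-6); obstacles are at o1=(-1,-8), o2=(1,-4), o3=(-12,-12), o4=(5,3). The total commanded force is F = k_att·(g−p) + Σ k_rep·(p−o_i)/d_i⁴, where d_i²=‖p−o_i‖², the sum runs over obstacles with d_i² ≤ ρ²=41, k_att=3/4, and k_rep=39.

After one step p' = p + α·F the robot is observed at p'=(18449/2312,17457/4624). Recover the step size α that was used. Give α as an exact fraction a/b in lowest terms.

F_att = 3/4·(g−p) = 3/4·(-11,-12) = (-8.2500,-9.0000)
o1: d²=317 > ρ²=41 → inactive
o2: d²=181 > ρ²=41 → inactive
o3: d²=808 > ρ²=41 → inactive
o4: d²=34 ≤ ρ²=41; F_rep = 39·(5,3)/34² = (0.1687,0.1012)
F = F_att + ΣF_rep = (-8.0813,-8.8988)
Δp = p'−p = (-2.0203,-2.2247); α = Δx/Fx = (-4671/2312) / (-4671/578) = 1/4
check: Δy/Fy = (-10287/4624) / (-10287/1156) = 1/4 ✓

α = 1/4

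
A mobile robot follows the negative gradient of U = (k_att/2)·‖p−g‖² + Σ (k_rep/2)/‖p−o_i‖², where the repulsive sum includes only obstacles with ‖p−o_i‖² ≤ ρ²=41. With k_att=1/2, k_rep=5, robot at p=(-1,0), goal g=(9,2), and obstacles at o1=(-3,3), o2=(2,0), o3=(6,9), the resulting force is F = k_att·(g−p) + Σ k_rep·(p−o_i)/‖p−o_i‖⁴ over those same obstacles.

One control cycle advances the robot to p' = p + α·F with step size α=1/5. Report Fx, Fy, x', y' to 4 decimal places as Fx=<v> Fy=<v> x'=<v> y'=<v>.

F_att = 1/2·(g−p) = 1/2·(10,2) = (5.0000,1.0000)
o1: d²=13 ≤ ρ²=41; F_rep = 5·(2,-3)/13² = (0.0592,-0.0888)
o2: d²=9 ≤ ρ²=41; F_rep = 5·(-3,0)/9² = (-0.1852,0.0000)
o3: d²=130 > ρ²=41 → inactive
F = F_att + ΣF_rep = (4.8740,0.9112)
p' = p + 1/5·F = (-0.0252,0.1822)

Fx=4.8740 Fy=0.9112 x'=-0.0252 y'=0.1822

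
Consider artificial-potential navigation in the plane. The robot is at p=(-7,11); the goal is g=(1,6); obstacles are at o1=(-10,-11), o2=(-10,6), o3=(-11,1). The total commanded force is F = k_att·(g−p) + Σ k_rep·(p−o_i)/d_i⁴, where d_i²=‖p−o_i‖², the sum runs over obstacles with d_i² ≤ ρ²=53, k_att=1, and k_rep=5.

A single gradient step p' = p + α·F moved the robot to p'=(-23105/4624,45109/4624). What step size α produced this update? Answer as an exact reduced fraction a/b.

F_att = 1·(g−p) = 1·(8,-5) = (8.0000,-5.0000)
o1: d²=493 > ρ²=53 → inactive
o2: d²=34 ≤ ρ²=53; F_rep = 5·(3,5)/34² = (0.0130,0.0216)
o3: d²=116 > ρ²=53 → inactive
F = F_att + ΣF_rep = (8.0130,-4.9784)
Δp = p'−p = (2.0032,-1.2446); α = Δx/Fx = (9263/4624) / (9263/1156) = 1/4
check: Δy/Fy = (-5755/4624) / (-5755/1156) = 1/4 ✓

α = 1/4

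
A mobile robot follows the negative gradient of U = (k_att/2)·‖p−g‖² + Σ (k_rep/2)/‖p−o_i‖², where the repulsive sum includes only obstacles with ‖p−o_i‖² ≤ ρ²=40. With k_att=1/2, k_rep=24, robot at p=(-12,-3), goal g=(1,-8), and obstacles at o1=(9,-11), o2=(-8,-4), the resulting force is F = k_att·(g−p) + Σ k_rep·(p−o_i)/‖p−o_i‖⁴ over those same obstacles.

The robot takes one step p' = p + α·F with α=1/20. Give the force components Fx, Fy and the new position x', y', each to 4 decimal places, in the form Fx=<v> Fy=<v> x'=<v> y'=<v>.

Fx=6.1678 Fy=-2.4170 x'=-11.6916 y'=-3.1208

F_att = 1/2·(g−p) = 1/2·(13,-5) = (6.5000,-2.5000)
o1: d²=505 > ρ²=40 → inactive
o2: d²=17 ≤ ρ²=40; F_rep = 24·(-4,1)/17² = (-0.3322,0.0830)
F = F_att + ΣF_rep = (6.1678,-2.4170)
p' = p + 1/20·F = (-11.6916,-3.1208)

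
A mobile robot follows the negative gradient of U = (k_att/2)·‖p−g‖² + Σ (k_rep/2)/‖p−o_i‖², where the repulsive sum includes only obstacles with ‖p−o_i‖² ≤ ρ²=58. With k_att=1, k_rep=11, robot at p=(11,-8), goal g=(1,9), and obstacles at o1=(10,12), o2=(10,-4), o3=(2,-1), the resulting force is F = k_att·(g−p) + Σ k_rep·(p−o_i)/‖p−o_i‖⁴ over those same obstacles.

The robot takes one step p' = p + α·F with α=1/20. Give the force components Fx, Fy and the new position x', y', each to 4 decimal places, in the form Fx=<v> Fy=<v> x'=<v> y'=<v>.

Fx=-9.9619 Fy=16.8478 x'=10.5019 y'=-7.1576

F_att = 1·(g−p) = 1·(-10,17) = (-10.0000,17.0000)
o1: d²=401 > ρ²=58 → inactive
o2: d²=17 ≤ ρ²=58; F_rep = 11·(1,-4)/17² = (0.0381,-0.1522)
o3: d²=130 > ρ²=58 → inactive
F = F_att + ΣF_rep = (-9.9619,16.8478)
p' = p + 1/20·F = (10.5019,-7.1576)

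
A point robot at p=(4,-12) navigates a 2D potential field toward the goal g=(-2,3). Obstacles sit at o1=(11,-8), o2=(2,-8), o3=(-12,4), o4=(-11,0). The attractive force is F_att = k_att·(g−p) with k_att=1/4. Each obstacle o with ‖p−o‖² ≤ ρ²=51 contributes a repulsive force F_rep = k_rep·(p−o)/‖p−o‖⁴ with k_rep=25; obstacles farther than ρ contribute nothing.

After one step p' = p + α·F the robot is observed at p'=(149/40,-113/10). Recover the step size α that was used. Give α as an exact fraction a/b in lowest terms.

α = 1/5

F_att = 1/4·(g−p) = 1/4·(-6,15) = (-1.5000,3.7500)
o1: d²=65 > ρ²=51 → inactive
o2: d²=20 ≤ ρ²=51; F_rep = 25·(2,-4)/20² = (0.1250,-0.2500)
o3: d²=512 > ρ²=51 → inactive
o4: d²=369 > ρ²=51 → inactive
F = F_att + ΣF_rep = (-1.3750,3.5000)
Δp = p'−p = (-0.2750,0.7000); α = Δx/Fx = (-11/40) / (-11/8) = 1/5
check: Δy/Fy = (7/10) / (7/2) = 1/5 ✓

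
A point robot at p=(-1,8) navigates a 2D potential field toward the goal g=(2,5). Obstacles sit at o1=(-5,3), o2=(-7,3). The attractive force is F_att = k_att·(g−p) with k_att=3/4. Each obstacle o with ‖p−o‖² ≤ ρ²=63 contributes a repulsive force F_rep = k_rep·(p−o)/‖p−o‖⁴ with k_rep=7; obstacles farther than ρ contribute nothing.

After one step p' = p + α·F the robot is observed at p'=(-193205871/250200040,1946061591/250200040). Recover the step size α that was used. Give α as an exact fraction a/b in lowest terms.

F_att = 3/4·(g−p) = 3/4·(3,-3) = (2.2500,-2.2500)
o1: d²=41 ≤ ρ²=63; F_rep = 7·(4,5)/41² = (0.0167,0.0208)
o2: d²=61 ≤ ρ²=63; F_rep = 7·(6,5)/61² = (0.0113,0.0094)
F = F_att + ΣF_rep = (2.2779,-2.2198)
Δp = p'−p = (0.2278,-0.2220); α = Δx/Fx = (56994169/250200040) / (56994169/25020004) = 1/10
check: Δy/Fy = (-55538729/250200040) / (-55538729/25020004) = 1/10 ✓

α = 1/10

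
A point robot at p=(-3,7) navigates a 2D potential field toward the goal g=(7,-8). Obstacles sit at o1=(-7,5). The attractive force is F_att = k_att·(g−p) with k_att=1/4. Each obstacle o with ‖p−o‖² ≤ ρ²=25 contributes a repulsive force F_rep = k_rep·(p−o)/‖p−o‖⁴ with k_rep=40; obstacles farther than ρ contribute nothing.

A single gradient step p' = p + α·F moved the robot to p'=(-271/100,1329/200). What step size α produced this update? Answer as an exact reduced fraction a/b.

α = 1/10

F_att = 1/4·(g−p) = 1/4·(10,-15) = (2.5000,-3.7500)
o1: d²=20 ≤ ρ²=25; F_rep = 40·(4,2)/20² = (0.4000,0.2000)
F = F_att + ΣF_rep = (2.9000,-3.5500)
Δp = p'−p = (0.2900,-0.3550); α = Δx/Fx = (29/100) / (29/10) = 1/10
check: Δy/Fy = (-71/200) / (-71/20) = 1/10 ✓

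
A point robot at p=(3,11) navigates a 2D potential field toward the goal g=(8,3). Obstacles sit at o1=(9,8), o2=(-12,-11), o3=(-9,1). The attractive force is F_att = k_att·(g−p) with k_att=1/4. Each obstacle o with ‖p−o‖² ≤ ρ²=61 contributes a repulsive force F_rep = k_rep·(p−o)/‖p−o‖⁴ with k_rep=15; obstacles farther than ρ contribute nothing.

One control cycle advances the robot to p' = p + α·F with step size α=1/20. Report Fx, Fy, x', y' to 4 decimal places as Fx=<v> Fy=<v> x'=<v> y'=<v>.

Fx=1.2056 Fy=-1.9778 x'=3.0603 y'=10.9011

F_att = 1/4·(g−p) = 1/4·(5,-8) = (1.2500,-2.0000)
o1: d²=45 ≤ ρ²=61; F_rep = 15·(-6,3)/45² = (-0.0444,0.0222)
o2: d²=709 > ρ²=61 → inactive
o3: d²=244 > ρ²=61 → inactive
F = F_att + ΣF_rep = (1.2056,-1.9778)
p' = p + 1/20·F = (3.0603,10.9011)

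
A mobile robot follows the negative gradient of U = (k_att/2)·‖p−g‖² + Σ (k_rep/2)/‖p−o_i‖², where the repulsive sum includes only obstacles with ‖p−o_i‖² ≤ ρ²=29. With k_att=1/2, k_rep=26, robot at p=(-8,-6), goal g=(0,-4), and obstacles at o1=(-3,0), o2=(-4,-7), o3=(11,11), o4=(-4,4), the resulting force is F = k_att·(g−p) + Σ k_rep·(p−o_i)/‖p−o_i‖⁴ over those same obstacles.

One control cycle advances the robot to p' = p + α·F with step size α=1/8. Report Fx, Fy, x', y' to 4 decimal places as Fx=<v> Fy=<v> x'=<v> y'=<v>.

F_att = 1/2·(g−p) = 1/2·(8,2) = (4.0000,1.0000)
o1: d²=61 > ρ²=29 → inactive
o2: d²=17 ≤ ρ²=29; F_rep = 26·(-4,1)/17² = (-0.3599,0.0900)
o3: d²=650 > ρ²=29 → inactive
o4: d²=116 > ρ²=29 → inactive
F = F_att + ΣF_rep = (3.6401,1.0900)
p' = p + 1/8·F = (-7.5450,-5.8638)

Fx=3.6401 Fy=1.0900 x'=-7.5450 y'=-5.8638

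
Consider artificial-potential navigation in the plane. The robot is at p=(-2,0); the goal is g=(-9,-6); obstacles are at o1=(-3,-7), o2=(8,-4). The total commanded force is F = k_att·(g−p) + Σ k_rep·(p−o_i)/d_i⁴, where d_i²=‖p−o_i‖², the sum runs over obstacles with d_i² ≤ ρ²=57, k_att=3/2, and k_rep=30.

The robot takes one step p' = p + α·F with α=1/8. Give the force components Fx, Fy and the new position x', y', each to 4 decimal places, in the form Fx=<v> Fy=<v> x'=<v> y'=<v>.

Fx=-10.4880 Fy=-8.9160 x'=-3.3110 y'=-1.1145

F_att = 3/2·(g−p) = 3/2·(-7,-6) = (-10.5000,-9.0000)
o1: d²=50 ≤ ρ²=57; F_rep = 30·(1,7)/50² = (0.0120,0.0840)
o2: d²=116 > ρ²=57 → inactive
F = F_att + ΣF_rep = (-10.4880,-8.9160)
p' = p + 1/8·F = (-3.3110,-1.1145)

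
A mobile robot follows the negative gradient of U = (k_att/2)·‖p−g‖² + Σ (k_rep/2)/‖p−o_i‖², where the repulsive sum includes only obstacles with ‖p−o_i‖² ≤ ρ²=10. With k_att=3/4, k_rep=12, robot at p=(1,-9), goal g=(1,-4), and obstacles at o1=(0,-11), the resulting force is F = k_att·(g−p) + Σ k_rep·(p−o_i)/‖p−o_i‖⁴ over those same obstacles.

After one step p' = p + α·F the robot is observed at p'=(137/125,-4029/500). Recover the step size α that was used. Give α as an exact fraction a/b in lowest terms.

F_att = 3/4·(g−p) = 3/4·(0,5) = (0.0000,3.7500)
o1: d²=5 ≤ ρ²=10; F_rep = 12·(1,2)/5² = (0.4800,0.9600)
F = F_att + ΣF_rep = (0.4800,4.7100)
Δp = p'−p = (0.0960,0.9420); α = Δx/Fx = (12/125) / (12/25) = 1/5
check: Δy/Fy = (471/500) / (471/100) = 1/5 ✓

α = 1/5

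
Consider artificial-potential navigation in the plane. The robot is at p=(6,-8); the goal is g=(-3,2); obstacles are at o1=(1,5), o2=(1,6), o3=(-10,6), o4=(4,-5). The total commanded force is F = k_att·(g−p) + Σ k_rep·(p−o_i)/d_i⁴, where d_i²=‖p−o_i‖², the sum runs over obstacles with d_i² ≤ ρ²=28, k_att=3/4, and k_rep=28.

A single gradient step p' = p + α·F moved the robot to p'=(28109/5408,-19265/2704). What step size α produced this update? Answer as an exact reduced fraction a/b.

F_att = 3/4·(g−p) = 3/4·(-9,10) = (-6.7500,7.5000)
o1: d²=194 > ρ²=28 → inactive
o2: d²=221 > ρ²=28 → inactive
o3: d²=452 > ρ²=28 → inactive
o4: d²=13 ≤ ρ²=28; F_rep = 28·(2,-3)/13² = (0.3314,-0.4970)
F = F_att + ΣF_rep = (-6.4186,7.0030)
Δp = p'−p = (-0.8023,0.8754); α = Δx/Fx = (-4339/5408) / (-4339/676) = 1/8
check: Δy/Fy = (2367/2704) / (2367/338) = 1/8 ✓

α = 1/8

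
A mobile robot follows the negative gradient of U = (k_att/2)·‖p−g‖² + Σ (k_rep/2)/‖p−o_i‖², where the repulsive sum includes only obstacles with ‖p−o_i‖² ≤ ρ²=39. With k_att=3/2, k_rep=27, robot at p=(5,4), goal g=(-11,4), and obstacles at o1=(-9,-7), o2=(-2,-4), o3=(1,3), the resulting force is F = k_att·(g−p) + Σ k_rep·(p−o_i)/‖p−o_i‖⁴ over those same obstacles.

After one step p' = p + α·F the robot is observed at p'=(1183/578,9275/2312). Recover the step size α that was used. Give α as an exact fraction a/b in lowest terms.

α = 1/8

F_att = 3/2·(g−p) = 3/2·(-16,0) = (-24.0000,0.0000)
o1: d²=317 > ρ²=39 → inactive
o2: d²=113 > ρ²=39 → inactive
o3: d²=17 ≤ ρ²=39; F_rep = 27·(4,1)/17² = (0.3737,0.0934)
F = F_att + ΣF_rep = (-23.6263,0.0934)
Δp = p'−p = (-2.9533,0.0117); α = Δx/Fx = (-1707/578) / (-6828/289) = 1/8
check: Δy/Fy = (27/2312) / (27/289) = 1/8 ✓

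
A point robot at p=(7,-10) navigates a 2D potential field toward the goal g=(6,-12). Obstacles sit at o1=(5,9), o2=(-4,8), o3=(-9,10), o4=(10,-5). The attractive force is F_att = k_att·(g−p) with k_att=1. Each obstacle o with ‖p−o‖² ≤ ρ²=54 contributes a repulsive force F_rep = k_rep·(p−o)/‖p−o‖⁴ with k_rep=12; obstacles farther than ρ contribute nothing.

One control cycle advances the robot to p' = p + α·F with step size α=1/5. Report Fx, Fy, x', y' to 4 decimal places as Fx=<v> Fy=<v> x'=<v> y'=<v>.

Fx=-1.0311 Fy=-2.0519 x'=6.7938 y'=-10.4104

F_att = 1·(g−p) = 1·(-1,-2) = (-1.0000,-2.0000)
o1: d²=365 > ρ²=54 → inactive
o2: d²=445 > ρ²=54 → inactive
o3: d²=656 > ρ²=54 → inactive
o4: d²=34 ≤ ρ²=54; F_rep = 12·(-3,-5)/34² = (-0.0311,-0.0519)
F = F_att + ΣF_rep = (-1.0311,-2.0519)
p' = p + 1/5·F = (6.7938,-10.4104)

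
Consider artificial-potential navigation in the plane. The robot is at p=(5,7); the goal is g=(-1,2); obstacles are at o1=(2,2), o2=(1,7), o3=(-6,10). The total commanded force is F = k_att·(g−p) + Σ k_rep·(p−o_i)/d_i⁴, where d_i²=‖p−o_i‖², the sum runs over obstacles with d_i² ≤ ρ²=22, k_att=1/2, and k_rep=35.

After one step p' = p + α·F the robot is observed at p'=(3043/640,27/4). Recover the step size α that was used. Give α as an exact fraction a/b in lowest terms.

F_att = 1/2·(g−p) = 1/2·(-6,-5) = (-3.0000,-2.5000)
o1: d²=34 > ρ²=22 → inactive
o2: d²=16 ≤ ρ²=22; F_rep = 35·(4,0)/16² = (0.5469,0.0000)
o3: d²=130 > ρ²=22 → inactive
F = F_att + ΣF_rep = (-2.4531,-2.5000)
Δp = p'−p = (-0.2453,-0.2500); α = Δx/Fx = (-157/640) / (-157/64) = 1/10
check: Δy/Fy = (-1/4) / (-5/2) = 1/10 ✓

α = 1/10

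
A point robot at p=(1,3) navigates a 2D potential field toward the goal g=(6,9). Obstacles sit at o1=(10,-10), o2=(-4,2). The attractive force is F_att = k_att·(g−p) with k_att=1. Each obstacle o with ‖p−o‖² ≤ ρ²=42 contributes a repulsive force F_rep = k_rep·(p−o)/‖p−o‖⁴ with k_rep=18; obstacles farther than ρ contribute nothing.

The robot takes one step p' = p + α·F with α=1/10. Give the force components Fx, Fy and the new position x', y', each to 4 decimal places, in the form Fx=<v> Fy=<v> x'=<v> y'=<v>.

F_att = 1·(g−p) = 1·(5,6) = (5.0000,6.0000)
o1: d²=250 > ρ²=42 → inactive
o2: d²=26 ≤ ρ²=42; F_rep = 18·(5,1)/26² = (0.1331,0.0266)
F = F_att + ΣF_rep = (5.1331,6.0266)
p' = p + 1/10·F = (1.5133,3.6027)

Fx=5.1331 Fy=6.0266 x'=1.5133 y'=3.6027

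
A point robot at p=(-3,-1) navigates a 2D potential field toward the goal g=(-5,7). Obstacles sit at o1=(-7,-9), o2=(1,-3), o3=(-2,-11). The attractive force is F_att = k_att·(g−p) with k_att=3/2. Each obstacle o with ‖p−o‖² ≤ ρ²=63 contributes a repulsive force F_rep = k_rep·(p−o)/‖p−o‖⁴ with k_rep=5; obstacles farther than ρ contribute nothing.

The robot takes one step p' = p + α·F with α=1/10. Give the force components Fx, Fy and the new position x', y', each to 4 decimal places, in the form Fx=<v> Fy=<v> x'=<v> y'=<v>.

Fx=-3.0500 Fy=12.0250 x'=-3.3050 y'=0.2025

F_att = 3/2·(g−p) = 3/2·(-2,8) = (-3.0000,12.0000)
o1: d²=80 > ρ²=63 → inactive
o2: d²=20 ≤ ρ²=63; F_rep = 5·(-4,2)/20² = (-0.0500,0.0250)
o3: d²=101 > ρ²=63 → inactive
F = F_att + ΣF_rep = (-3.0500,12.0250)
p' = p + 1/10·F = (-3.3050,0.2025)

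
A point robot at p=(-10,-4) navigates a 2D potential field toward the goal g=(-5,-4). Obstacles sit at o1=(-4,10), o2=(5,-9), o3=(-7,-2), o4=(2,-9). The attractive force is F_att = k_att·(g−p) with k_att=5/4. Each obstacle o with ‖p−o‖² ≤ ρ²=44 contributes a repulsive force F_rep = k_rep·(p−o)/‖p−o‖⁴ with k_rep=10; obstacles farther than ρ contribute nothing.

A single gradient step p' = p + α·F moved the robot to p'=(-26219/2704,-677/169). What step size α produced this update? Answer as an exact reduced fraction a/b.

F_att = 5/4·(g−p) = 5/4·(5,0) = (6.2500,0.0000)
o1: d²=232 > ρ²=44 → inactive
o2: d²=250 > ρ²=44 → inactive
o3: d²=13 ≤ ρ²=44; F_rep = 10·(-3,-2)/13² = (-0.1775,-0.1183)
o4: d²=169 > ρ²=44 → inactive
F = F_att + ΣF_rep = (6.0725,-0.1183)
Δp = p'−p = (0.3036,-0.0059); α = Δx/Fx = (821/2704) / (4105/676) = 1/20
check: Δy/Fy = (-1/169) / (-20/169) = 1/20 ✓

α = 1/20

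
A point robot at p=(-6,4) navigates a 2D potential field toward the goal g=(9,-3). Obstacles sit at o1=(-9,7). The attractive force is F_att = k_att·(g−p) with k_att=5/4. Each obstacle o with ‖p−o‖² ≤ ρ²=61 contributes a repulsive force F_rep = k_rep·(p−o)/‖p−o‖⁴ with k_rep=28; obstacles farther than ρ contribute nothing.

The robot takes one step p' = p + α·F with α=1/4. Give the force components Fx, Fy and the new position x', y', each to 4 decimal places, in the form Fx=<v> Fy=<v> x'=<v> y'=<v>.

F_att = 5/4·(g−p) = 5/4·(15,-7) = (18.7500,-8.7500)
o1: d²=18 ≤ ρ²=61; F_rep = 28·(3,-3)/18² = (0.2593,-0.2593)
F = F_att + ΣF_rep = (19.0093,-9.0093)
p' = p + 1/4·F = (-1.2477,1.7477)

Fx=19.0093 Fy=-9.0093 x'=-1.2477 y'=1.7477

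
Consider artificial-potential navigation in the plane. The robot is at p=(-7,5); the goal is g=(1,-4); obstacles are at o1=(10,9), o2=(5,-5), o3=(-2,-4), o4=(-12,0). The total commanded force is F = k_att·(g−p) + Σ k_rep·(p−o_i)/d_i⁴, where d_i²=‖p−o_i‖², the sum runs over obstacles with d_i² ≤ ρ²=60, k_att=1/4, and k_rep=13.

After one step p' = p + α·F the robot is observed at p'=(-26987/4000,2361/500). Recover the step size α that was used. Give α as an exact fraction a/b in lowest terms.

F_att = 1/4·(g−p) = 1/4·(8,-9) = (2.0000,-2.2500)
o1: d²=305 > ρ²=60 → inactive
o2: d²=244 > ρ²=60 → inactive
o3: d²=106 > ρ²=60 → inactive
o4: d²=50 ≤ ρ²=60; F_rep = 13·(5,5)/50² = (0.0260,0.0260)
F = F_att + ΣF_rep = (2.0260,-2.2240)
Δp = p'−p = (0.2532,-0.2780); α = Δx/Fx = (1013/4000) / (1013/500) = 1/8
check: Δy/Fy = (-139/500) / (-278/125) = 1/8 ✓

α = 1/8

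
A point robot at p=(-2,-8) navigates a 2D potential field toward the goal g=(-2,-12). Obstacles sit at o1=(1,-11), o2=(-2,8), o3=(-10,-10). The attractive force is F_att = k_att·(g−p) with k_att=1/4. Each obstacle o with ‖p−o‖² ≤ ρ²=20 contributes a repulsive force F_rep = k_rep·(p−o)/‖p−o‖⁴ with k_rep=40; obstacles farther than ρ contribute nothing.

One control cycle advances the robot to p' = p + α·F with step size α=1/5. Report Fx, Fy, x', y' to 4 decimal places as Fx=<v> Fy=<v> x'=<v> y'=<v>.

Fx=-0.3704 Fy=-0.6296 x'=-2.0741 y'=-8.1259

F_att = 1/4·(g−p) = 1/4·(0,-4) = (0.0000,-1.0000)
o1: d²=18 ≤ ρ²=20; F_rep = 40·(-3,3)/18² = (-0.3704,0.3704)
o2: d²=256 > ρ²=20 → inactive
o3: d²=68 > ρ²=20 → inactive
F = F_att + ΣF_rep = (-0.3704,-0.6296)
p' = p + 1/5·F = (-2.0741,-8.1259)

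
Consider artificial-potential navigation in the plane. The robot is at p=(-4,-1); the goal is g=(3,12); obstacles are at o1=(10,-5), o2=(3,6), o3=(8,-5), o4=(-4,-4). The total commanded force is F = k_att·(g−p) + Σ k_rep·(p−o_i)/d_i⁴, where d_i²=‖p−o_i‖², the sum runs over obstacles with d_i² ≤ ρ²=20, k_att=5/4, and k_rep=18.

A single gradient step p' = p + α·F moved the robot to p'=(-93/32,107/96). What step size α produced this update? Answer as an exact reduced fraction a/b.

F_att = 5/4·(g−p) = 5/4·(7,13) = (8.7500,16.2500)
o1: d²=212 > ρ²=20 → inactive
o2: d²=98 > ρ²=20 → inactive
o3: d²=160 > ρ²=20 → inactive
o4: d²=9 ≤ ρ²=20; F_rep = 18·(0,3)/9² = (0.0000,0.6667)
F = F_att + ΣF_rep = (8.7500,16.9167)
Δp = p'−p = (1.0938,2.1146); α = Δx/Fx = (35/32) / (35/4) = 1/8
check: Δy/Fy = (203/96) / (203/12) = 1/8 ✓

α = 1/8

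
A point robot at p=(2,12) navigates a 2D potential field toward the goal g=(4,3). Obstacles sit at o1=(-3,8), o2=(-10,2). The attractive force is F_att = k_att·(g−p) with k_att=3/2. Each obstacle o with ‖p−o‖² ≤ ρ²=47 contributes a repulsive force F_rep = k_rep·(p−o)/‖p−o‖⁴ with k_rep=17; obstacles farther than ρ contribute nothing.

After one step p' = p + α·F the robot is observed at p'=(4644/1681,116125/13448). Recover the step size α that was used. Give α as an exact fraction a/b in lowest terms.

α = 1/4

F_att = 3/2·(g−p) = 3/2·(2,-9) = (3.0000,-13.5000)
o1: d²=41 ≤ ρ²=47; F_rep = 17·(5,4)/41² = (0.0506,0.0405)
o2: d²=244 > ρ²=47 → inactive
F = F_att + ΣF_rep = (3.0506,-13.4595)
Δp = p'−p = (0.7626,-3.3649); α = Δx/Fx = (1282/1681) / (5128/1681) = 1/4
check: Δy/Fy = (-45251/13448) / (-45251/3362) = 1/4 ✓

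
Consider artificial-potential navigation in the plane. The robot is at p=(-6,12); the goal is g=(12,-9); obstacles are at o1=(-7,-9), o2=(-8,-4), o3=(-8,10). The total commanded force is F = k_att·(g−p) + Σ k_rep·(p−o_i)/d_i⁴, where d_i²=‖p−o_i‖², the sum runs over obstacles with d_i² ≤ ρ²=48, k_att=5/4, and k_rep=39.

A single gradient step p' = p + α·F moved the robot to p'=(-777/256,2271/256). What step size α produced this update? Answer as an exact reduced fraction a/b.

F_att = 5/4·(g−p) = 5/4·(18,-21) = (22.5000,-26.2500)
o1: d²=442 > ρ²=48 → inactive
o2: d²=260 > ρ²=48 → inactive
o3: d²=8 ≤ ρ²=48; F_rep = 39·(2,2)/8² = (1.2188,1.2188)
F = F_att + ΣF_rep = (23.7188,-25.0312)
Δp = p'−p = (2.9648,-3.1289); α = Δx/Fx = (759/256) / (759/32) = 1/8
check: Δy/Fy = (-801/256) / (-801/32) = 1/8 ✓

α = 1/8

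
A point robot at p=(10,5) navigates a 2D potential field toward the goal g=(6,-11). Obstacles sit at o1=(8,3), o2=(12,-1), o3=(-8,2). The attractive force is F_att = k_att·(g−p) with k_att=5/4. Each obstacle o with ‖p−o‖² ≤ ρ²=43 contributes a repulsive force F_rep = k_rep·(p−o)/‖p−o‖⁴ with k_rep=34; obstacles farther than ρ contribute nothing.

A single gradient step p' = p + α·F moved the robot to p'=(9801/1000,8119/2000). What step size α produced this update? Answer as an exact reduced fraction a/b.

F_att = 5/4·(g−p) = 5/4·(-4,-16) = (-5.0000,-20.0000)
o1: d²=8 ≤ ρ²=43; F_rep = 34·(2,2)/8² = (1.0625,1.0625)
o2: d²=40 ≤ ρ²=43; F_rep = 34·(-2,6)/40² = (-0.0425,0.1275)
o3: d²=333 > ρ²=43 → inactive
F = F_att + ΣF_rep = (-3.9800,-18.8100)
Δp = p'−p = (-0.1990,-0.9405); α = Δx/Fx = (-199/1000) / (-199/50) = 1/20
check: Δy/Fy = (-1881/2000) / (-1881/100) = 1/20 ✓

α = 1/20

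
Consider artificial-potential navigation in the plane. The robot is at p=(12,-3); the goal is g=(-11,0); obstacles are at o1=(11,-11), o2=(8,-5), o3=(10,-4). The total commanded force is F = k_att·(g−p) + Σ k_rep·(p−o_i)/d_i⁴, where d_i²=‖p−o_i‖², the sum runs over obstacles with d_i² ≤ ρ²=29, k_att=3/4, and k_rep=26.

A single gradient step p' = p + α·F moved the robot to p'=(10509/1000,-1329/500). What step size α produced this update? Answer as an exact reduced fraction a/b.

α = 1/10

F_att = 3/4·(g−p) = 3/4·(-23,3) = (-17.2500,2.2500)
o1: d²=65 > ρ²=29 → inactive
o2: d²=20 ≤ ρ²=29; F_rep = 26·(4,2)/20² = (0.2600,0.1300)
o3: d²=5 ≤ ρ²=29; F_rep = 26·(2,1)/5² = (2.0800,1.0400)
F = F_att + ΣF_rep = (-14.9100,3.4200)
Δp = p'−p = (-1.4910,0.3420); α = Δx/Fx = (-1491/1000) / (-1491/100) = 1/10
check: Δy/Fy = (171/500) / (171/50) = 1/10 ✓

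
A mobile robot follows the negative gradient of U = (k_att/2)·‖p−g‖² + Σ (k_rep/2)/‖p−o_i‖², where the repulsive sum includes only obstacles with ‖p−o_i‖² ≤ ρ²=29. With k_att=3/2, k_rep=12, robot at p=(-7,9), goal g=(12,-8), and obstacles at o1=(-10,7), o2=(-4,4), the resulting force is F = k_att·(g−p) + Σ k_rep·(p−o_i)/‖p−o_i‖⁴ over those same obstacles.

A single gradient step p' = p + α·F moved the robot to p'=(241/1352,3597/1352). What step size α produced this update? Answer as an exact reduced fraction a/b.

α = 1/4

F_att = 3/2·(g−p) = 3/2·(19,-17) = (28.5000,-25.5000)
o1: d²=13 ≤ ρ²=29; F_rep = 12·(3,2)/13² = (0.2130,0.1420)
o2: d²=34 > ρ²=29 → inactive
F = F_att + ΣF_rep = (28.7130,-25.3580)
Δp = p'−p = (7.1783,-6.3395); α = Δx/Fx = (9705/1352) / (9705/338) = 1/4
check: Δy/Fy = (-8571/1352) / (-8571/338) = 1/4 ✓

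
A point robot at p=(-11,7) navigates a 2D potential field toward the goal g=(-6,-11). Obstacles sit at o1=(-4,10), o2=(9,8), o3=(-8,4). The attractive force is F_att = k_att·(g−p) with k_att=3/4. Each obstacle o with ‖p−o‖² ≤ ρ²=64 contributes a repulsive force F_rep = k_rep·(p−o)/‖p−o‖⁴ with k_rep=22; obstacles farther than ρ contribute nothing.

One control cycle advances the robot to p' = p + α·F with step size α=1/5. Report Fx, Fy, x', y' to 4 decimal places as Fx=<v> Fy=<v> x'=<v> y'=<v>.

Fx=3.5005 Fy=-13.3159 x'=-10.2999 y'=4.3368

F_att = 3/4·(g−p) = 3/4·(5,-18) = (3.7500,-13.5000)
o1: d²=58 ≤ ρ²=64; F_rep = 22·(-7,-3)/58² = (-0.0458,-0.0196)
o2: d²=401 > ρ²=64 → inactive
o3: d²=18 ≤ ρ²=64; F_rep = 22·(-3,3)/18² = (-0.2037,0.2037)
F = F_att + ΣF_rep = (3.5005,-13.3159)
p' = p + 1/5·F = (-10.2999,4.3368)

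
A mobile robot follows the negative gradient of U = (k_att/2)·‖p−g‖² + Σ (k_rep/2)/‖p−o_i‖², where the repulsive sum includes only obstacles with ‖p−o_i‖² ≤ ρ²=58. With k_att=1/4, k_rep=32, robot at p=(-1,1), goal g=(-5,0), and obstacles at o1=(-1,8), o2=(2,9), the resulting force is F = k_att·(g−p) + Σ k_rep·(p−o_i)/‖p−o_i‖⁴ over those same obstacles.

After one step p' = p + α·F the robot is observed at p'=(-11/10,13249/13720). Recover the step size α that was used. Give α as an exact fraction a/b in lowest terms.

F_att = 1/4·(g−p) = 1/4·(-4,-1) = (-1.0000,-0.2500)
o1: d²=49 ≤ ρ²=58; F_rep = 32·(0,-7)/49² = (0.0000,-0.0933)
o2: d²=73 > ρ²=58 → inactive
F = F_att + ΣF_rep = (-1.0000,-0.3433)
Δp = p'−p = (-0.1000,-0.0343); α = Δx/Fx = (-1/10) / (-1) = 1/10
check: Δy/Fy = (-471/13720) / (-471/1372) = 1/10 ✓

α = 1/10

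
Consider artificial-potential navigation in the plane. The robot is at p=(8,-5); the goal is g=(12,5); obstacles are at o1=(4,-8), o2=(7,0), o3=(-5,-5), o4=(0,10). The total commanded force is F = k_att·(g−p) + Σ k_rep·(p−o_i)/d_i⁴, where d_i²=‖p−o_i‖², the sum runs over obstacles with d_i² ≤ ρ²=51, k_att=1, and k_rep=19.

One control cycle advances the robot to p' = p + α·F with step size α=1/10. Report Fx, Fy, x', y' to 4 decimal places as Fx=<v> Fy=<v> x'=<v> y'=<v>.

Fx=4.1497 Fy=9.9507 x'=8.4150 y'=-4.0049

F_att = 1·(g−p) = 1·(4,10) = (4.0000,10.0000)
o1: d²=25 ≤ ρ²=51; F_rep = 19·(4,3)/25² = (0.1216,0.0912)
o2: d²=26 ≤ ρ²=51; F_rep = 19·(1,-5)/26² = (0.0281,-0.1405)
o3: d²=169 > ρ²=51 → inactive
o4: d²=289 > ρ²=51 → inactive
F = F_att + ΣF_rep = (4.1497,9.9507)
p' = p + 1/10·F = (8.4150,-4.0049)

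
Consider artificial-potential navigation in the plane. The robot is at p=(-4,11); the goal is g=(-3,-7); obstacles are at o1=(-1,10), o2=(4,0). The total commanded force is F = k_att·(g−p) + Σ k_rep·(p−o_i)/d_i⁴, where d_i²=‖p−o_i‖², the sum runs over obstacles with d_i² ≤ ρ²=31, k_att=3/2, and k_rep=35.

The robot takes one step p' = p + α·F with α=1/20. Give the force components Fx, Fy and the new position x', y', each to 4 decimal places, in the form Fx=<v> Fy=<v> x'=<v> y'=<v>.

F_att = 3/2·(g−p) = 3/2·(1,-18) = (1.5000,-27.0000)
o1: d²=10 ≤ ρ²=31; F_rep = 35·(-3,1)/10² = (-1.0500,0.3500)
o2: d²=185 > ρ²=31 → inactive
F = F_att + ΣF_rep = (0.4500,-26.6500)
p' = p + 1/20·F = (-3.9775,9.6675)

Fx=0.4500 Fy=-26.6500 x'=-3.9775 y'=9.6675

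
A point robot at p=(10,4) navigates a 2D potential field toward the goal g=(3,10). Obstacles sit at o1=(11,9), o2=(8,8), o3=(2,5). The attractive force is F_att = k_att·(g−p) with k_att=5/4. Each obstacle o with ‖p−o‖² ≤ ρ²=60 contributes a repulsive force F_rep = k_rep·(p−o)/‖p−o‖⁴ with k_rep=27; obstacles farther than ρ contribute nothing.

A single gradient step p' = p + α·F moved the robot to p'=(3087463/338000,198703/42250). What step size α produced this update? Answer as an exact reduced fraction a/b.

α = 1/10

F_att = 5/4·(g−p) = 5/4·(-7,6) = (-8.7500,7.5000)
o1: d²=26 ≤ ρ²=60; F_rep = 27·(-1,-5)/26² = (-0.0399,-0.1997)
o2: d²=20 ≤ ρ²=60; F_rep = 27·(2,-4)/20² = (0.1350,-0.2700)
o3: d²=65 > ρ²=60 → inactive
F = F_att + ΣF_rep = (-8.6549,7.0303)
Δp = p'−p = (-0.8655,0.7030); α = Δx/Fx = (-292537/338000) / (-292537/33800) = 1/10
check: Δy/Fy = (29703/42250) / (29703/4225) = 1/10 ✓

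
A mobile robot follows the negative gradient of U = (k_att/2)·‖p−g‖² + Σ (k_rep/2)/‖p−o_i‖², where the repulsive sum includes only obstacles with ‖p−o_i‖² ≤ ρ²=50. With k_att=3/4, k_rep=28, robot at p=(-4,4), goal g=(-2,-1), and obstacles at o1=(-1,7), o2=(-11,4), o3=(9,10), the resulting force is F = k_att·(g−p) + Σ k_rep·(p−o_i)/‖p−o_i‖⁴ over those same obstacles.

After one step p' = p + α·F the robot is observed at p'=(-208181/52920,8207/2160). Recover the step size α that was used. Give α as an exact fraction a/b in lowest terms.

F_att = 3/4·(g−p) = 3/4·(2,-5) = (1.5000,-3.7500)
o1: d²=18 ≤ ρ²=50; F_rep = 28·(-3,-3)/18² = (-0.2593,-0.2593)
o2: d²=49 ≤ ρ²=50; F_rep = 28·(7,0)/49² = (0.0816,0.0000)
o3: d²=205 > ρ²=50 → inactive
F = F_att + ΣF_rep = (1.3224,-4.0093)
Δp = p'−p = (0.0661,-0.2005); α = Δx/Fx = (3499/52920) / (3499/2646) = 1/20
check: Δy/Fy = (-433/2160) / (-433/108) = 1/20 ✓

α = 1/20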